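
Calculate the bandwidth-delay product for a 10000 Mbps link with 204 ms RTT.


BDP = bandwidth * RTT
= 10000 Mbps * 204 ms
= 10000 * 1e6 * 204 / 1000 bits
= 2040000000 bits
= 255000000 bytes
= 249023.4375 KB
BDP = 2040000000 bits (255000000 bytes)


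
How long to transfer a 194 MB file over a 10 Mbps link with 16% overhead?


Effective throughput = 10 * (1 - 16/100) = 8.4 Mbps
File size in Mb = 194 * 8 = 1552 Mb
Time = 1552 / 8.4
Time = 184.7619 seconds


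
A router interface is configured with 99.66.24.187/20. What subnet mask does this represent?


/20 means 20 network bits, 12 host bits
Binary: 11111111111111111111000000000000
Mask: 255.255.240.0


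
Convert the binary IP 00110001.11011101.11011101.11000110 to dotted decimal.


00110001 = 49
11011101 = 221
11011101 = 221
11000110 = 198
IP: 49.221.221.198


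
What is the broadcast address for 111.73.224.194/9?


Network: 111.0.0.0/9
Host bits = 23
Set all host bits to 1:
Broadcast: 111.127.255.255


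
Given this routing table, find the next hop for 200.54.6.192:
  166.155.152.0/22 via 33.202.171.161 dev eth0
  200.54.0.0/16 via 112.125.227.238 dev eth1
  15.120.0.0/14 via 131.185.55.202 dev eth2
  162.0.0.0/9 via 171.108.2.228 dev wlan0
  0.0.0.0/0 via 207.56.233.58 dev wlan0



Longest prefix match for 200.54.6.192:
  /22 166.155.152.0: no
  /16 200.54.0.0: MATCH
  /14 15.120.0.0: no
  /9 162.0.0.0: no
  /0 0.0.0.0: MATCH
Selected: next-hop 112.125.227.238 via eth1 (matched /16)


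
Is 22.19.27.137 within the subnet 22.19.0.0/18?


Subnet network: 22.19.0.0
Test IP AND mask: 22.19.0.0
Yes, 22.19.27.137 is in 22.19.0.0/18


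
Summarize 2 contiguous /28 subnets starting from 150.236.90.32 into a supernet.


Original prefix: /28
Number of subnets: 2 = 2^1
New prefix = 28 - 1 = 27
Supernet: 150.236.90.32/27


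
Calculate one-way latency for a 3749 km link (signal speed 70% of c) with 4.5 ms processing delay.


Speed = 0.7 * 3e5 km/s = 210000 km/s
Propagation delay = 3749 / 210000 = 0.0179 s = 17.8524 ms
Processing delay = 4.5 ms
Total one-way latency = 22.3524 ms


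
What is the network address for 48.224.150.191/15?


IP:   00110000.11100000.10010110.10111111
Mask: 11111111.11111110.00000000.00000000
AND operation:
Net:  00110000.11100000.00000000.00000000
Network: 48.224.0.0/15


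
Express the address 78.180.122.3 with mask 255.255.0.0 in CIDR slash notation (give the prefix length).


Binary: 11111111.11111111.00000000.00000000
Count leading 1s
Prefix: /16


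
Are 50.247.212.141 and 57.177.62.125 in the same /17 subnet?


Mask: 255.255.128.0
50.247.212.141 AND mask = 50.247.128.0
57.177.62.125 AND mask = 57.177.0.0
No, different subnets (50.247.128.0 vs 57.177.0.0)


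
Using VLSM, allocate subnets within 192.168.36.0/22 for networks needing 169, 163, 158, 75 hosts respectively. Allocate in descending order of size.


169 hosts -> /24 (254 usable): 192.168.36.0/24
163 hosts -> /24 (254 usable): 192.168.37.0/24
158 hosts -> /24 (254 usable): 192.168.38.0/24
75 hosts -> /25 (126 usable): 192.168.39.0/25
Allocation: 192.168.36.0/24 (169 hosts, 254 usable); 192.168.37.0/24 (163 hosts, 254 usable); 192.168.38.0/24 (158 hosts, 254 usable); 192.168.39.0/25 (75 hosts, 126 usable)


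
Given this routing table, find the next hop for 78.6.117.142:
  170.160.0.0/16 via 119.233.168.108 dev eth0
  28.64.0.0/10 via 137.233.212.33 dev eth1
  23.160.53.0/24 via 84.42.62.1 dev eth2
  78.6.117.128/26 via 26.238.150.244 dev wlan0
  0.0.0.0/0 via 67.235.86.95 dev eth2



Longest prefix match for 78.6.117.142:
  /16 170.160.0.0: no
  /10 28.64.0.0: no
  /24 23.160.53.0: no
  /26 78.6.117.128: MATCH
  /0 0.0.0.0: MATCH
Selected: next-hop 26.238.150.244 via wlan0 (matched /26)


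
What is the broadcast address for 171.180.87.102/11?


Network: 171.160.0.0/11
Host bits = 21
Set all host bits to 1:
Broadcast: 171.191.255.255


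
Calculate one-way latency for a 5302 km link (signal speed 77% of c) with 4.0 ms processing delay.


Speed = 0.77 * 3e5 km/s = 231000 km/s
Propagation delay = 5302 / 231000 = 0.023 s = 22.9524 ms
Processing delay = 4.0 ms
Total one-way latency = 26.9524 ms


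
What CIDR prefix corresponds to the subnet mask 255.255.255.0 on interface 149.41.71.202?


Binary: 11111111.11111111.11111111.00000000
Count leading 1s
Prefix: /24


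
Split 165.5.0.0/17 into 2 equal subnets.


New prefix = 17 + 1 = 18
Each subnet has 16384 addresses
  165.5.0.0/18
  165.5.64.0/18
Subnets: 165.5.0.0/18, 165.5.64.0/18


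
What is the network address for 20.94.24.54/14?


IP:   00010100.01011110.00011000.00110110
Mask: 11111111.11111100.00000000.00000000
AND operation:
Net:  00010100.01011100.00000000.00000000
Network: 20.92.0.0/14


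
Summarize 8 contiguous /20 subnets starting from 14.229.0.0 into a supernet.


Original prefix: /20
Number of subnets: 8 = 2^3
New prefix = 20 - 3 = 17
Supernet: 14.229.0.0/17


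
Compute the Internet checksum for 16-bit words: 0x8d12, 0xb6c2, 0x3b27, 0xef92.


Sum all words (with carry folding):
+ 0x8d12 = 0x8d12
+ 0xb6c2 = 0x43d5
+ 0x3b27 = 0x7efc
+ 0xef92 = 0x6e8f
One's complement: ~0x6e8f
Checksum = 0x9170


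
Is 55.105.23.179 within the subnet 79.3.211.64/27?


Subnet network: 79.3.211.64
Test IP AND mask: 55.105.23.160
No, 55.105.23.179 is not in 79.3.211.64/27


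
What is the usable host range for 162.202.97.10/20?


Network: 162.202.96.0
Broadcast: 162.202.111.255
First usable = network + 1
Last usable = broadcast - 1
Range: 162.202.96.1 to 162.202.111.254


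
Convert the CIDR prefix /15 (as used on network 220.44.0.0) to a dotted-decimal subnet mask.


/15 means 15 network bits, 17 host bits
Binary: 11111111111111100000000000000000
Mask: 255.254.0.0


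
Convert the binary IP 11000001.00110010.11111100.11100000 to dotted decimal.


11000001 = 193
00110010 = 50
11111100 = 252
11100000 = 224
IP: 193.50.252.224


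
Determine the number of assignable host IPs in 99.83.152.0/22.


Host bits = 32 - 22 = 10
Total addresses = 2^10 = 1024
Usable = total - 2 (network and broadcast)
Usable hosts: 1022


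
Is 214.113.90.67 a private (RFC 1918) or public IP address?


RFC 1918 private ranges:
  10.0.0.0/8 (10.0.0.0 - 10.255.255.255)
  172.16.0.0/12 (172.16.0.0 - 172.31.255.255)
  192.168.0.0/16 (192.168.0.0 - 192.168.255.255)
Public (not in any RFC 1918 range)


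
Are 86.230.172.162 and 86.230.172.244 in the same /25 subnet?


Mask: 255.255.255.128
86.230.172.162 AND mask = 86.230.172.128
86.230.172.244 AND mask = 86.230.172.128
Yes, same subnet (86.230.172.128)


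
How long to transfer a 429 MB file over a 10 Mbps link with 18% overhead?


Effective throughput = 10 * (1 - 18/100) = 8.2 Mbps
File size in Mb = 429 * 8 = 3432 Mb
Time = 3432 / 8.2
Time = 418.5366 seconds


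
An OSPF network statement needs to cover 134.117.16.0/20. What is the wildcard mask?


Subnet mask: 255.255.240.0
Wildcard = 255.255.255.255 - subnet mask
255 - 255 = 0
255 - 255 = 0
255 - 240 = 15
255 - 0 = 255
Wildcard: 0.0.15.255


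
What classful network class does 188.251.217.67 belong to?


First octet: 188
Binary: 10111100
10xxxxxx -> Class B (128-191)
Class B, default mask 255.255.0.0 (/16)


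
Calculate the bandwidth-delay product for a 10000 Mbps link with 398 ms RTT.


BDP = bandwidth * RTT
= 10000 Mbps * 398 ms
= 10000 * 1e6 * 398 / 1000 bits
= 3980000000 bits
= 497500000 bytes
= 485839.8438 KB
BDP = 3980000000 bits (497500000 bytes)


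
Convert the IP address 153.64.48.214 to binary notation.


153 = 10011001
64 = 01000000
48 = 00110000
214 = 11010110
Binary: 10011001.01000000.00110000.11010110


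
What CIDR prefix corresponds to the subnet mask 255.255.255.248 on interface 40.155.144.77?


Binary: 11111111.11111111.11111111.11111000
Count leading 1s
Prefix: /29


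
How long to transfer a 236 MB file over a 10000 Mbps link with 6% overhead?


Effective throughput = 10000 * (1 - 6/100) = 9400 Mbps
File size in Mb = 236 * 8 = 1888 Mb
Time = 1888 / 9400
Time = 0.2009 seconds


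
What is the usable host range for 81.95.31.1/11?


Network: 81.64.0.0
Broadcast: 81.95.255.255
First usable = network + 1
Last usable = broadcast - 1
Range: 81.64.0.1 to 81.95.255.254


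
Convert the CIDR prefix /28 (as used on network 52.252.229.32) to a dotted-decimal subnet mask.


/28 means 28 network bits, 4 host bits
Binary: 11111111111111111111111111110000
Mask: 255.255.255.240


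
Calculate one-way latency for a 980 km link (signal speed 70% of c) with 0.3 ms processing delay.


Speed = 0.7 * 3e5 km/s = 210000 km/s
Propagation delay = 980 / 210000 = 0.0047 s = 4.6667 ms
Processing delay = 0.3 ms
Total one-way latency = 4.9667 ms


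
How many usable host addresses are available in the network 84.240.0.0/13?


Host bits = 32 - 13 = 19
Total addresses = 2^19 = 524288
Usable = total - 2 (network and broadcast)
Usable hosts: 524286


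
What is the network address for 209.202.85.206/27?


IP:   11010001.11001010.01010101.11001110
Mask: 11111111.11111111.11111111.11100000
AND operation:
Net:  11010001.11001010.01010101.11000000
Network: 209.202.85.192/27


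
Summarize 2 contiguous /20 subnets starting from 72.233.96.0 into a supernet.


Original prefix: /20
Number of subnets: 2 = 2^1
New prefix = 20 - 1 = 19
Supernet: 72.233.96.0/19


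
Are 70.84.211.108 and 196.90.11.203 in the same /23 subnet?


Mask: 255.255.254.0
70.84.211.108 AND mask = 70.84.210.0
196.90.11.203 AND mask = 196.90.10.0
No, different subnets (70.84.210.0 vs 196.90.10.0)


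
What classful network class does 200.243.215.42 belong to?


First octet: 200
Binary: 11001000
110xxxxx -> Class C (192-223)
Class C, default mask 255.255.255.0 (/24)


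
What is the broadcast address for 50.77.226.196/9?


Network: 50.0.0.0/9
Host bits = 23
Set all host bits to 1:
Broadcast: 50.127.255.255


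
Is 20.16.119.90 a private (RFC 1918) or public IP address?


RFC 1918 private ranges:
  10.0.0.0/8 (10.0.0.0 - 10.255.255.255)
  172.16.0.0/12 (172.16.0.0 - 172.31.255.255)
  192.168.0.0/16 (192.168.0.0 - 192.168.255.255)
Public (not in any RFC 1918 range)


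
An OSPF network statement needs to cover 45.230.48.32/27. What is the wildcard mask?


Subnet mask: 255.255.255.224
Wildcard = 255.255.255.255 - subnet mask
255 - 255 = 0
255 - 255 = 0
255 - 255 = 0
255 - 224 = 31
Wildcard: 0.0.0.31


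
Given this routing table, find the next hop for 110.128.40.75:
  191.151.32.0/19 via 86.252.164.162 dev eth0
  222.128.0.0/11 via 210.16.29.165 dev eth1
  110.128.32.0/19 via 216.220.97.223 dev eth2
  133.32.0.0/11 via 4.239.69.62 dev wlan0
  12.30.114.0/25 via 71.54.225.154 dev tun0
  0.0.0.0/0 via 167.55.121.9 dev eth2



Longest prefix match for 110.128.40.75:
  /19 191.151.32.0: no
  /11 222.128.0.0: no
  /19 110.128.32.0: MATCH
  /11 133.32.0.0: no
  /25 12.30.114.0: no
  /0 0.0.0.0: MATCH
Selected: next-hop 216.220.97.223 via eth2 (matched /19)


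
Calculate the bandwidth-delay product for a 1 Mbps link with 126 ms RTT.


BDP = bandwidth * RTT
= 1 Mbps * 126 ms
= 1 * 1e6 * 126 / 1000 bits
= 126000 bits
= 15750 bytes
= 15.3809 KB
BDP = 126000 bits (15750 bytes)


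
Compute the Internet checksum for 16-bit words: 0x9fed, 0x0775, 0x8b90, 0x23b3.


Sum all words (with carry folding):
+ 0x9fed = 0x9fed
+ 0x0775 = 0xa762
+ 0x8b90 = 0x32f3
+ 0x23b3 = 0x56a6
One's complement: ~0x56a6
Checksum = 0xa959


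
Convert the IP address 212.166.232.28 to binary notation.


212 = 11010100
166 = 10100110
232 = 11101000
28 = 00011100
Binary: 11010100.10100110.11101000.00011100


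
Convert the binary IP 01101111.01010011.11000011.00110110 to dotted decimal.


01101111 = 111
01010011 = 83
11000011 = 195
00110110 = 54
IP: 111.83.195.54


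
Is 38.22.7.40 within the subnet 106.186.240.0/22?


Subnet network: 106.186.240.0
Test IP AND mask: 38.22.4.0
No, 38.22.7.40 is not in 106.186.240.0/22


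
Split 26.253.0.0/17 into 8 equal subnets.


New prefix = 17 + 3 = 20
Each subnet has 4096 addresses
  26.253.0.0/20
  26.253.16.0/20
  26.253.32.0/20
  26.253.48.0/20
  26.253.64.0/20
  26.253.80.0/20
  26.253.96.0/20
  26.253.112.0/20
Subnets: 26.253.0.0/20, 26.253.16.0/20, 26.253.32.0/20, 26.253.48.0/20, 26.253.64.0/20, 26.253.80.0/20, 26.253.96.0/20, 26.253.112.0/20


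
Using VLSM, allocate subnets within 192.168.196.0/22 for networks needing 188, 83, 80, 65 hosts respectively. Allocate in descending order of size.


188 hosts -> /24 (254 usable): 192.168.196.0/24
83 hosts -> /25 (126 usable): 192.168.197.0/25
80 hosts -> /25 (126 usable): 192.168.197.128/25
65 hosts -> /25 (126 usable): 192.168.198.0/25
Allocation: 192.168.196.0/24 (188 hosts, 254 usable); 192.168.197.0/25 (83 hosts, 126 usable); 192.168.197.128/25 (80 hosts, 126 usable); 192.168.198.0/25 (65 hosts, 126 usable)


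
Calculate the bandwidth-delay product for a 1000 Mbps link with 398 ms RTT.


BDP = bandwidth * RTT
= 1000 Mbps * 398 ms
= 1000 * 1e6 * 398 / 1000 bits
= 398000000 bits
= 49750000 bytes
= 48583.9844 KB
BDP = 398000000 bits (49750000 bytes)


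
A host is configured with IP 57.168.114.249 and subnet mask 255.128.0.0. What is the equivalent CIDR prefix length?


Binary: 11111111.10000000.00000000.00000000
Count leading 1s
Prefix: /9


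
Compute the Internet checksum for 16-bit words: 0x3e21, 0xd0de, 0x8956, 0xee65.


Sum all words (with carry folding):
+ 0x3e21 = 0x3e21
+ 0xd0de = 0x0f00
+ 0x8956 = 0x9856
+ 0xee65 = 0x86bc
One's complement: ~0x86bc
Checksum = 0x7943


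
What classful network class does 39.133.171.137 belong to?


First octet: 39
Binary: 00100111
0xxxxxxx -> Class A (1-126)
Class A, default mask 255.0.0.0 (/8)


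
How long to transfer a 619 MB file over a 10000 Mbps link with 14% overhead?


Effective throughput = 10000 * (1 - 14/100) = 8600 Mbps
File size in Mb = 619 * 8 = 4952 Mb
Time = 4952 / 8600
Time = 0.5758 seconds


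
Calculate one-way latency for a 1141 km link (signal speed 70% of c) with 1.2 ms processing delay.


Speed = 0.7 * 3e5 km/s = 210000 km/s
Propagation delay = 1141 / 210000 = 0.0054 s = 5.4333 ms
Processing delay = 1.2 ms
Total one-way latency = 6.6333 ms


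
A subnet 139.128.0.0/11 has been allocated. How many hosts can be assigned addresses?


Host bits = 32 - 11 = 21
Total addresses = 2^21 = 2097152
Usable = total - 2 (network and broadcast)
Usable hosts: 2097150


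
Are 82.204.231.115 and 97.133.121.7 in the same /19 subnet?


Mask: 255.255.224.0
82.204.231.115 AND mask = 82.204.224.0
97.133.121.7 AND mask = 97.133.96.0
No, different subnets (82.204.224.0 vs 97.133.96.0)


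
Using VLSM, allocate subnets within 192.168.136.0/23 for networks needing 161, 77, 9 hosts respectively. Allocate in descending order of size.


161 hosts -> /24 (254 usable): 192.168.136.0/24
77 hosts -> /25 (126 usable): 192.168.137.0/25
9 hosts -> /28 (14 usable): 192.168.137.128/28
Allocation: 192.168.136.0/24 (161 hosts, 254 usable); 192.168.137.0/25 (77 hosts, 126 usable); 192.168.137.128/28 (9 hosts, 14 usable)


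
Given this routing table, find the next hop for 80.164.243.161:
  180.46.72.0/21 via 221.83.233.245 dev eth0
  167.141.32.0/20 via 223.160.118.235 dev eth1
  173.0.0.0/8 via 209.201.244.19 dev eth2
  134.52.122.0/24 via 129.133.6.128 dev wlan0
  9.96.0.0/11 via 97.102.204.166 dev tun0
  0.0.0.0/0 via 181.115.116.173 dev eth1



Longest prefix match for 80.164.243.161:
  /21 180.46.72.0: no
  /20 167.141.32.0: no
  /8 173.0.0.0: no
  /24 134.52.122.0: no
  /11 9.96.0.0: no
  /0 0.0.0.0: MATCH
Selected: next-hop 181.115.116.173 via eth1 (matched /0)


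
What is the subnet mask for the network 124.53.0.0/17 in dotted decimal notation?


/17 means 17 network bits, 15 host bits
Binary: 11111111111111111000000000000000
Mask: 255.255.128.0


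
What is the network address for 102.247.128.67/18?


IP:   01100110.11110111.10000000.01000011
Mask: 11111111.11111111.11000000.00000000
AND operation:
Net:  01100110.11110111.10000000.00000000
Network: 102.247.128.0/18


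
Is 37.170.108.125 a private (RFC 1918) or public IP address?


RFC 1918 private ranges:
  10.0.0.0/8 (10.0.0.0 - 10.255.255.255)
  172.16.0.0/12 (172.16.0.0 - 172.31.255.255)
  192.168.0.0/16 (192.168.0.0 - 192.168.255.255)
Public (not in any RFC 1918 range)


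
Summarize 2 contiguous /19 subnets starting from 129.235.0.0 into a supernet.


Original prefix: /19
Number of subnets: 2 = 2^1
New prefix = 19 - 1 = 18
Supernet: 129.235.0.0/18


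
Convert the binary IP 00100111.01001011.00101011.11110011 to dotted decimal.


00100111 = 39
01001011 = 75
00101011 = 43
11110011 = 243
IP: 39.75.43.243


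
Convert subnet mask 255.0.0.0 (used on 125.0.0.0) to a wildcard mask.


Subnet mask: 255.0.0.0
Wildcard = 255.255.255.255 - subnet mask
255 - 255 = 0
255 - 0 = 255
255 - 0 = 255
255 - 0 = 255
Wildcard: 0.255.255.255


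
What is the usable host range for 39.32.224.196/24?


Network: 39.32.224.0
Broadcast: 39.32.224.255
First usable = network + 1
Last usable = broadcast - 1
Range: 39.32.224.1 to 39.32.224.254


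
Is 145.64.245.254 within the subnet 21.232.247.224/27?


Subnet network: 21.232.247.224
Test IP AND mask: 145.64.245.224
No, 145.64.245.254 is not in 21.232.247.224/27


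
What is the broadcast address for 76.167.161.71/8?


Network: 76.0.0.0/8
Host bits = 24
Set all host bits to 1:
Broadcast: 76.255.255.255


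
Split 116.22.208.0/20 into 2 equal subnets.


New prefix = 20 + 1 = 21
Each subnet has 2048 addresses
  116.22.208.0/21
  116.22.216.0/21
Subnets: 116.22.208.0/21, 116.22.216.0/21


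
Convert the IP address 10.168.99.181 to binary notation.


10 = 00001010
168 = 10101000
99 = 01100011
181 = 10110101
Binary: 00001010.10101000.01100011.10110101


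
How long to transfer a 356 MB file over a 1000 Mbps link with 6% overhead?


Effective throughput = 1000 * (1 - 6/100) = 940 Mbps
File size in Mb = 356 * 8 = 2848 Mb
Time = 2848 / 940
Time = 3.0298 seconds


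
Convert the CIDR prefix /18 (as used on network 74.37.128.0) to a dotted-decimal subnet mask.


/18 means 18 network bits, 14 host bits
Binary: 11111111111111111100000000000000
Mask: 255.255.192.0


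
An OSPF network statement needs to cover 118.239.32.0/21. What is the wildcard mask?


Subnet mask: 255.255.248.0
Wildcard = 255.255.255.255 - subnet mask
255 - 255 = 0
255 - 255 = 0
255 - 248 = 7
255 - 0 = 255
Wildcard: 0.0.7.255


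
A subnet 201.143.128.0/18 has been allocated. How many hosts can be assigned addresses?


Host bits = 32 - 18 = 14
Total addresses = 2^14 = 16384
Usable = total - 2 (network and broadcast)
Usable hosts: 16382


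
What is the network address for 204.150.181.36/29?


IP:   11001100.10010110.10110101.00100100
Mask: 11111111.11111111.11111111.11111000
AND operation:
Net:  11001100.10010110.10110101.00100000
Network: 204.150.181.32/29


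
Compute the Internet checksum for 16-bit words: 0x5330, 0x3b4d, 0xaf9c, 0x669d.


Sum all words (with carry folding):
+ 0x5330 = 0x5330
+ 0x3b4d = 0x8e7d
+ 0xaf9c = 0x3e1a
+ 0x669d = 0xa4b7
One's complement: ~0xa4b7
Checksum = 0x5b48


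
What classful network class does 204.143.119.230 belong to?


First octet: 204
Binary: 11001100
110xxxxx -> Class C (192-223)
Class C, default mask 255.255.255.0 (/24)


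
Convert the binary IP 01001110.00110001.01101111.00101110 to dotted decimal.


01001110 = 78
00110001 = 49
01101111 = 111
00101110 = 46
IP: 78.49.111.46


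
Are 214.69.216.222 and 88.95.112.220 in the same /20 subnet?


Mask: 255.255.240.0
214.69.216.222 AND mask = 214.69.208.0
88.95.112.220 AND mask = 88.95.112.0
No, different subnets (214.69.208.0 vs 88.95.112.0)


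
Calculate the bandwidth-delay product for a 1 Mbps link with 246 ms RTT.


BDP = bandwidth * RTT
= 1 Mbps * 246 ms
= 1 * 1e6 * 246 / 1000 bits
= 246000 bits
= 30750 bytes
= 30.0293 KB
BDP = 246000 bits (30750 bytes)


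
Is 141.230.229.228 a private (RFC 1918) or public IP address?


RFC 1918 private ranges:
  10.0.0.0/8 (10.0.0.0 - 10.255.255.255)
  172.16.0.0/12 (172.16.0.0 - 172.31.255.255)
  192.168.0.0/16 (192.168.0.0 - 192.168.255.255)
Public (not in any RFC 1918 range)


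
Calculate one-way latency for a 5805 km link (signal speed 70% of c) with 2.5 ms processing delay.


Speed = 0.7 * 3e5 km/s = 210000 km/s
Propagation delay = 5805 / 210000 = 0.0276 s = 27.6429 ms
Processing delay = 2.5 ms
Total one-way latency = 30.1429 ms


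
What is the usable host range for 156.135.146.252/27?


Network: 156.135.146.224
Broadcast: 156.135.146.255
First usable = network + 1
Last usable = broadcast - 1
Range: 156.135.146.225 to 156.135.146.254


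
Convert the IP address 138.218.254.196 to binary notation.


138 = 10001010
218 = 11011010
254 = 11111110
196 = 11000100
Binary: 10001010.11011010.11111110.11000100


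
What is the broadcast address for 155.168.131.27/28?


Network: 155.168.131.16/28
Host bits = 4
Set all host bits to 1:
Broadcast: 155.168.131.31


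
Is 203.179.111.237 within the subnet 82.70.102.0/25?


Subnet network: 82.70.102.0
Test IP AND mask: 203.179.111.128
No, 203.179.111.237 is not in 82.70.102.0/25


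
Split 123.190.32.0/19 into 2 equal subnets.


New prefix = 19 + 1 = 20
Each subnet has 4096 addresses
  123.190.32.0/20
  123.190.48.0/20
Subnets: 123.190.32.0/20, 123.190.48.0/20


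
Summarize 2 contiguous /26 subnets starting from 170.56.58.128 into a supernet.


Original prefix: /26
Number of subnets: 2 = 2^1
New prefix = 26 - 1 = 25
Supernet: 170.56.58.128/25


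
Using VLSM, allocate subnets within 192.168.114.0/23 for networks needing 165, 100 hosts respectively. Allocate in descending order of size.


165 hosts -> /24 (254 usable): 192.168.114.0/24
100 hosts -> /25 (126 usable): 192.168.115.0/25
Allocation: 192.168.114.0/24 (165 hosts, 254 usable); 192.168.115.0/25 (100 hosts, 126 usable)


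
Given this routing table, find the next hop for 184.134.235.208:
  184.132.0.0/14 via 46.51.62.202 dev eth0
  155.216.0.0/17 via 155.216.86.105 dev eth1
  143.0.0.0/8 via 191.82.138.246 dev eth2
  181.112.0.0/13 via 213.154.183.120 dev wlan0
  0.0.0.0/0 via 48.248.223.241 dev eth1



Longest prefix match for 184.134.235.208:
  /14 184.132.0.0: MATCH
  /17 155.216.0.0: no
  /8 143.0.0.0: no
  /13 181.112.0.0: no
  /0 0.0.0.0: MATCH
Selected: next-hop 46.51.62.202 via eth0 (matched /14)


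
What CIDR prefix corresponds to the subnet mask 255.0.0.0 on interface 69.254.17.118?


Binary: 11111111.00000000.00000000.00000000
Count leading 1s
Prefix: /8


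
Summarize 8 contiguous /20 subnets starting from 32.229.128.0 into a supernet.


Original prefix: /20
Number of subnets: 8 = 2^3
New prefix = 20 - 3 = 17
Supernet: 32.229.128.0/17


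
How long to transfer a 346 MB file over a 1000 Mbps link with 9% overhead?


Effective throughput = 1000 * (1 - 9/100) = 910 Mbps
File size in Mb = 346 * 8 = 2768 Mb
Time = 2768 / 910
Time = 3.0418 seconds


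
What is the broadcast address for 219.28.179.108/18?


Network: 219.28.128.0/18
Host bits = 14
Set all host bits to 1:
Broadcast: 219.28.191.255


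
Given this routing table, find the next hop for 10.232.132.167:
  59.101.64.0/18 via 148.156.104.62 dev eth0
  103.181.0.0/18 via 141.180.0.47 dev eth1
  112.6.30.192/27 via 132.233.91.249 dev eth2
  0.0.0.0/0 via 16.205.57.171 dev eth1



Longest prefix match for 10.232.132.167:
  /18 59.101.64.0: no
  /18 103.181.0.0: no
  /27 112.6.30.192: no
  /0 0.0.0.0: MATCH
Selected: next-hop 16.205.57.171 via eth1 (matched /0)


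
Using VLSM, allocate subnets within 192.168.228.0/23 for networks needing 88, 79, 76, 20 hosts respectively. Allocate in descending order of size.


88 hosts -> /25 (126 usable): 192.168.228.0/25
79 hosts -> /25 (126 usable): 192.168.228.128/25
76 hosts -> /25 (126 usable): 192.168.229.0/25
20 hosts -> /27 (30 usable): 192.168.229.128/27
Allocation: 192.168.228.0/25 (88 hosts, 126 usable); 192.168.228.128/25 (79 hosts, 126 usable); 192.168.229.0/25 (76 hosts, 126 usable); 192.168.229.128/27 (20 hosts, 30 usable)


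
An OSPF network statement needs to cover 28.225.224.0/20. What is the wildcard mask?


Subnet mask: 255.255.240.0
Wildcard = 255.255.255.255 - subnet mask
255 - 255 = 0
255 - 255 = 0
255 - 240 = 15
255 - 0 = 255
Wildcard: 0.0.15.255


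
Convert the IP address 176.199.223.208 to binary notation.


176 = 10110000
199 = 11000111
223 = 11011111
208 = 11010000
Binary: 10110000.11000111.11011111.11010000


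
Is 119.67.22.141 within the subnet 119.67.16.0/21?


Subnet network: 119.67.16.0
Test IP AND mask: 119.67.16.0
Yes, 119.67.22.141 is in 119.67.16.0/21


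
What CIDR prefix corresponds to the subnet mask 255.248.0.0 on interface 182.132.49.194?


Binary: 11111111.11111000.00000000.00000000
Count leading 1s
Prefix: /13


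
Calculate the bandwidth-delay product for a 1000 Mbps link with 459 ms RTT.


BDP = bandwidth * RTT
= 1000 Mbps * 459 ms
= 1000 * 1e6 * 459 / 1000 bits
= 459000000 bits
= 57375000 bytes
= 56030.2734 KB
BDP = 459000000 bits (57375000 bytes)


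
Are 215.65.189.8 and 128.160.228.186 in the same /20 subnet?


Mask: 255.255.240.0
215.65.189.8 AND mask = 215.65.176.0
128.160.228.186 AND mask = 128.160.224.0
No, different subnets (215.65.176.0 vs 128.160.224.0)


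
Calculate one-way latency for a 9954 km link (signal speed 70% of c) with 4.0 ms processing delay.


Speed = 0.7 * 3e5 km/s = 210000 km/s
Propagation delay = 9954 / 210000 = 0.0474 s = 47.4 ms
Processing delay = 4.0 ms
Total one-way latency = 51.4 ms


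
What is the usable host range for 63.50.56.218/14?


Network: 63.48.0.0
Broadcast: 63.51.255.255
First usable = network + 1
Last usable = broadcast - 1
Range: 63.48.0.1 to 63.51.255.254


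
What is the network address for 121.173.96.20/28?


IP:   01111001.10101101.01100000.00010100
Mask: 11111111.11111111.11111111.11110000
AND operation:
Net:  01111001.10101101.01100000.00010000
Network: 121.173.96.16/28


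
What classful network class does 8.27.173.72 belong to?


First octet: 8
Binary: 00001000
0xxxxxxx -> Class A (1-126)
Class A, default mask 255.0.0.0 (/8)


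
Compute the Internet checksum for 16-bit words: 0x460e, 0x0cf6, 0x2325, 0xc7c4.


Sum all words (with carry folding):
+ 0x460e = 0x460e
+ 0x0cf6 = 0x5304
+ 0x2325 = 0x7629
+ 0xc7c4 = 0x3dee
One's complement: ~0x3dee
Checksum = 0xc211


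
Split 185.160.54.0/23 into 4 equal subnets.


New prefix = 23 + 2 = 25
Each subnet has 128 addresses
  185.160.54.0/25
  185.160.54.128/25
  185.160.55.0/25
  185.160.55.128/25
Subnets: 185.160.54.0/25, 185.160.54.128/25, 185.160.55.0/25, 185.160.55.128/25


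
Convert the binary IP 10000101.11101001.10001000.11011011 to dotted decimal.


10000101 = 133
11101001 = 233
10001000 = 136
11011011 = 219
IP: 133.233.136.219


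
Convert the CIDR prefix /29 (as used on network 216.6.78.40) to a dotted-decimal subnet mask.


/29 means 29 network bits, 3 host bits
Binary: 11111111111111111111111111111000
Mask: 255.255.255.248


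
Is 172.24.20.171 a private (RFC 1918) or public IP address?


RFC 1918 private ranges:
  10.0.0.0/8 (10.0.0.0 - 10.255.255.255)
  172.16.0.0/12 (172.16.0.0 - 172.31.255.255)
  192.168.0.0/16 (192.168.0.0 - 192.168.255.255)
Private (in 172.16.0.0/12)


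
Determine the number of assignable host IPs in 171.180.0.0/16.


Host bits = 32 - 16 = 16
Total addresses = 2^16 = 65536
Usable = total - 2 (network and broadcast)
Usable hosts: 65534


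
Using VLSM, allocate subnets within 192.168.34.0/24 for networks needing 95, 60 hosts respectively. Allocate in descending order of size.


95 hosts -> /25 (126 usable): 192.168.34.0/25
60 hosts -> /26 (62 usable): 192.168.34.128/26
Allocation: 192.168.34.0/25 (95 hosts, 126 usable); 192.168.34.128/26 (60 hosts, 62 usable)


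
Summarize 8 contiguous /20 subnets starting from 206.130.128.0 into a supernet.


Original prefix: /20
Number of subnets: 8 = 2^3
New prefix = 20 - 3 = 17
Supernet: 206.130.128.0/17


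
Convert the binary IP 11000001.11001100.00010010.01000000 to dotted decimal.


11000001 = 193
11001100 = 204
00010010 = 18
01000000 = 64
IP: 193.204.18.64


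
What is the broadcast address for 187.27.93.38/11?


Network: 187.0.0.0/11
Host bits = 21
Set all host bits to 1:
Broadcast: 187.31.255.255


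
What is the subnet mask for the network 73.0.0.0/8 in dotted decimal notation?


/8 means 8 network bits, 24 host bits
Binary: 11111111000000000000000000000000
Mask: 255.0.0.0


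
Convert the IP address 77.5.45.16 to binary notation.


77 = 01001101
5 = 00000101
45 = 00101101
16 = 00010000
Binary: 01001101.00000101.00101101.00010000


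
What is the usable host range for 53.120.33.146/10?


Network: 53.64.0.0
Broadcast: 53.127.255.255
First usable = network + 1
Last usable = broadcast - 1
Range: 53.64.0.1 to 53.127.255.254


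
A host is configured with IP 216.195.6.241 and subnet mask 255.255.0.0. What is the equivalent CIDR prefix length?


Binary: 11111111.11111111.00000000.00000000
Count leading 1s
Prefix: /16


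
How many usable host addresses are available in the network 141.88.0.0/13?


Host bits = 32 - 13 = 19
Total addresses = 2^19 = 524288
Usable = total - 2 (network and broadcast)
Usable hosts: 524286


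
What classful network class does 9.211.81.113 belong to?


First octet: 9
Binary: 00001001
0xxxxxxx -> Class A (1-126)
Class A, default mask 255.0.0.0 (/8)


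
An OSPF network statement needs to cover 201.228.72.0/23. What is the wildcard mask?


Subnet mask: 255.255.254.0
Wildcard = 255.255.255.255 - subnet mask
255 - 255 = 0
255 - 255 = 0
255 - 254 = 1
255 - 0 = 255
Wildcard: 0.0.1.255


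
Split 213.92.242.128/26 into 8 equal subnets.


New prefix = 26 + 3 = 29
Each subnet has 8 addresses
  213.92.242.128/29
  213.92.242.136/29
  213.92.242.144/29
  213.92.242.152/29
  213.92.242.160/29
  213.92.242.168/29
  213.92.242.176/29
  213.92.242.184/29
Subnets: 213.92.242.128/29, 213.92.242.136/29, 213.92.242.144/29, 213.92.242.152/29, 213.92.242.160/29, 213.92.242.168/29, 213.92.242.176/29, 213.92.242.184/29


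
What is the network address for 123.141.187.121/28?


IP:   01111011.10001101.10111011.01111001
Mask: 11111111.11111111.11111111.11110000
AND operation:
Net:  01111011.10001101.10111011.01110000
Network: 123.141.187.112/28


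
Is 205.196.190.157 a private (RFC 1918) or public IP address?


RFC 1918 private ranges:
  10.0.0.0/8 (10.0.0.0 - 10.255.255.255)
  172.16.0.0/12 (172.16.0.0 - 172.31.255.255)
  192.168.0.0/16 (192.168.0.0 - 192.168.255.255)
Public (not in any RFC 1918 range)


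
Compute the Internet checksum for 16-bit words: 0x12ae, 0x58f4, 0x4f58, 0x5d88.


Sum all words (with carry folding):
+ 0x12ae = 0x12ae
+ 0x58f4 = 0x6ba2
+ 0x4f58 = 0xbafa
+ 0x5d88 = 0x1883
One's complement: ~0x1883
Checksum = 0xe77c


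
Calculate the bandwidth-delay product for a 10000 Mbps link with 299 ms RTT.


BDP = bandwidth * RTT
= 10000 Mbps * 299 ms
= 10000 * 1e6 * 299 / 1000 bits
= 2990000000 bits
= 373750000 bytes
= 364990.2344 KB
BDP = 2990000000 bits (373750000 bytes)


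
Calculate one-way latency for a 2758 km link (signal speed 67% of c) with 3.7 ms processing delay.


Speed = 0.67 * 3e5 km/s = 201000 km/s
Propagation delay = 2758 / 201000 = 0.0137 s = 13.7214 ms
Processing delay = 3.7 ms
Total one-way latency = 17.4214 ms


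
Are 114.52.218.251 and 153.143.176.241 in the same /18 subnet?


Mask: 255.255.192.0
114.52.218.251 AND mask = 114.52.192.0
153.143.176.241 AND mask = 153.143.128.0
No, different subnets (114.52.192.0 vs 153.143.128.0)


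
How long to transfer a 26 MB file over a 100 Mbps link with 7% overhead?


Effective throughput = 100 * (1 - 7/100) = 93 Mbps
File size in Mb = 26 * 8 = 208 Mb
Time = 208 / 93
Time = 2.2366 seconds


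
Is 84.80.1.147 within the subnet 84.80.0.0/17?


Subnet network: 84.80.0.0
Test IP AND mask: 84.80.0.0
Yes, 84.80.1.147 is in 84.80.0.0/17


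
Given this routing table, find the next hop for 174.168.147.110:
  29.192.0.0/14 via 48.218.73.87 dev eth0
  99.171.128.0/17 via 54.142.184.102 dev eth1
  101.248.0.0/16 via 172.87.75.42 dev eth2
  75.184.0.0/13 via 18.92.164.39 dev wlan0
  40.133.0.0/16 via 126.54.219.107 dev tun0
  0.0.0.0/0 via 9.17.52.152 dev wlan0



Longest prefix match for 174.168.147.110:
  /14 29.192.0.0: no
  /17 99.171.128.0: no
  /16 101.248.0.0: no
  /13 75.184.0.0: no
  /16 40.133.0.0: no
  /0 0.0.0.0: MATCH
Selected: next-hop 9.17.52.152 via wlan0 (matched /0)


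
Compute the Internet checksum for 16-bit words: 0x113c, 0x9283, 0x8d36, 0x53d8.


Sum all words (with carry folding):
+ 0x113c = 0x113c
+ 0x9283 = 0xa3bf
+ 0x8d36 = 0x30f6
+ 0x53d8 = 0x84ce
One's complement: ~0x84ce
Checksum = 0x7b31


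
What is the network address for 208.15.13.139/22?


IP:   11010000.00001111.00001101.10001011
Mask: 11111111.11111111.11111100.00000000
AND operation:
Net:  11010000.00001111.00001100.00000000
Network: 208.15.12.0/22


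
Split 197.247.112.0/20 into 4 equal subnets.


New prefix = 20 + 2 = 22
Each subnet has 1024 addresses
  197.247.112.0/22
  197.247.116.0/22
  197.247.120.0/22
  197.247.124.0/22
Subnets: 197.247.112.0/22, 197.247.116.0/22, 197.247.120.0/22, 197.247.124.0/22


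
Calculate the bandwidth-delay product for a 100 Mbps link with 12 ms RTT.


BDP = bandwidth * RTT
= 100 Mbps * 12 ms
= 100 * 1e6 * 12 / 1000 bits
= 1200000 bits
= 150000 bytes
= 146.4844 KB
BDP = 1200000 bits (150000 bytes)


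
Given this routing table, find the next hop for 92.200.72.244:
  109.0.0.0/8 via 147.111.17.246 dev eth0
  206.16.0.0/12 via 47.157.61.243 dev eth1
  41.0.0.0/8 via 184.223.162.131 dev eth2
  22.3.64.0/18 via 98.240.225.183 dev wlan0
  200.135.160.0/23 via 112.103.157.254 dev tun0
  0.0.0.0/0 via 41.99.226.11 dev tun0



Longest prefix match for 92.200.72.244:
  /8 109.0.0.0: no
  /12 206.16.0.0: no
  /8 41.0.0.0: no
  /18 22.3.64.0: no
  /23 200.135.160.0: no
  /0 0.0.0.0: MATCH
Selected: next-hop 41.99.226.11 via tun0 (matched /0)


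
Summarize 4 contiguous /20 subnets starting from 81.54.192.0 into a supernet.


Original prefix: /20
Number of subnets: 4 = 2^2
New prefix = 20 - 2 = 18
Supernet: 81.54.192.0/18


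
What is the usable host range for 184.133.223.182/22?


Network: 184.133.220.0
Broadcast: 184.133.223.255
First usable = network + 1
Last usable = broadcast - 1
Range: 184.133.220.1 to 184.133.223.254


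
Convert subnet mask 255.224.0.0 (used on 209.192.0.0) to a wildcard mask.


Subnet mask: 255.224.0.0
Wildcard = 255.255.255.255 - subnet mask
255 - 255 = 0
255 - 224 = 31
255 - 0 = 255
255 - 0 = 255
Wildcard: 0.31.255.255


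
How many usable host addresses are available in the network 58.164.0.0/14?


Host bits = 32 - 14 = 18
Total addresses = 2^18 = 262144
Usable = total - 2 (network and broadcast)
Usable hosts: 262142


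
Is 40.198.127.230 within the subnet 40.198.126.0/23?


Subnet network: 40.198.126.0
Test IP AND mask: 40.198.126.0
Yes, 40.198.127.230 is in 40.198.126.0/23


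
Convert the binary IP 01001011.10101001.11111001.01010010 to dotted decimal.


01001011 = 75
10101001 = 169
11111001 = 249
01010010 = 82
IP: 75.169.249.82


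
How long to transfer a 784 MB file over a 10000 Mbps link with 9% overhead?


Effective throughput = 10000 * (1 - 9/100) = 9100 Mbps
File size in Mb = 784 * 8 = 6272 Mb
Time = 6272 / 9100
Time = 0.6892 seconds


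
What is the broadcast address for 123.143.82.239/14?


Network: 123.140.0.0/14
Host bits = 18
Set all host bits to 1:
Broadcast: 123.143.255.255


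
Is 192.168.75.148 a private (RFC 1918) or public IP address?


RFC 1918 private ranges:
  10.0.0.0/8 (10.0.0.0 - 10.255.255.255)
  172.16.0.0/12 (172.16.0.0 - 172.31.255.255)
  192.168.0.0/16 (192.168.0.0 - 192.168.255.255)
Private (in 192.168.0.0/16)


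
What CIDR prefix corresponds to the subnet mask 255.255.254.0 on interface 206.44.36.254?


Binary: 11111111.11111111.11111110.00000000
Count leading 1s
Prefix: /23


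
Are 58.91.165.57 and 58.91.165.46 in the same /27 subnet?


Mask: 255.255.255.224
58.91.165.57 AND mask = 58.91.165.32
58.91.165.46 AND mask = 58.91.165.32
Yes, same subnet (58.91.165.32)


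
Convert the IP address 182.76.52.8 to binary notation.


182 = 10110110
76 = 01001100
52 = 00110100
8 = 00001000
Binary: 10110110.01001100.00110100.00001000


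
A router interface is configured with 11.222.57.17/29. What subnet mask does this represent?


/29 means 29 network bits, 3 host bits
Binary: 11111111111111111111111111111000
Mask: 255.255.255.248


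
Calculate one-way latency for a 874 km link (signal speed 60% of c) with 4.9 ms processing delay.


Speed = 0.6 * 3e5 km/s = 180000 km/s
Propagation delay = 874 / 180000 = 0.0049 s = 4.8556 ms
Processing delay = 4.9 ms
Total one-way latency = 9.7556 ms


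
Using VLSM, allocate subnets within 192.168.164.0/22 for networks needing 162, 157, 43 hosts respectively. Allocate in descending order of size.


162 hosts -> /24 (254 usable): 192.168.164.0/24
157 hosts -> /24 (254 usable): 192.168.165.0/24
43 hosts -> /26 (62 usable): 192.168.166.0/26
Allocation: 192.168.164.0/24 (162 hosts, 254 usable); 192.168.165.0/24 (157 hosts, 254 usable); 192.168.166.0/26 (43 hosts, 62 usable)


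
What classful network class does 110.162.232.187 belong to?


First octet: 110
Binary: 01101110
0xxxxxxx -> Class A (1-126)
Class A, default mask 255.0.0.0 (/8)


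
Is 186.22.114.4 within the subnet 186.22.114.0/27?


Subnet network: 186.22.114.0
Test IP AND mask: 186.22.114.0
Yes, 186.22.114.4 is in 186.22.114.0/27


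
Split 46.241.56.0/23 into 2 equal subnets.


New prefix = 23 + 1 = 24
Each subnet has 256 addresses
  46.241.56.0/24
  46.241.57.0/24
Subnets: 46.241.56.0/24, 46.241.57.0/24


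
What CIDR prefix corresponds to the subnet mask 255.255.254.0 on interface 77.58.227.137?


Binary: 11111111.11111111.11111110.00000000
Count leading 1s
Prefix: /23


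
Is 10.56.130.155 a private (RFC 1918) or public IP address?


RFC 1918 private ranges:
  10.0.0.0/8 (10.0.0.0 - 10.255.255.255)
  172.16.0.0/12 (172.16.0.0 - 172.31.255.255)
  192.168.0.0/16 (192.168.0.0 - 192.168.255.255)
Private (in 10.0.0.0/8)


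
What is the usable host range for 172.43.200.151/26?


Network: 172.43.200.128
Broadcast: 172.43.200.191
First usable = network + 1
Last usable = broadcast - 1
Range: 172.43.200.129 to 172.43.200.190


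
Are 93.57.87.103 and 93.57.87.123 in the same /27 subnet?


Mask: 255.255.255.224
93.57.87.103 AND mask = 93.57.87.96
93.57.87.123 AND mask = 93.57.87.96
Yes, same subnet (93.57.87.96)


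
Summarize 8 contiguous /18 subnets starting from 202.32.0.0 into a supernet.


Original prefix: /18
Number of subnets: 8 = 2^3
New prefix = 18 - 3 = 15
Supernet: 202.32.0.0/15


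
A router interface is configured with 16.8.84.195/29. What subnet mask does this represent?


/29 means 29 network bits, 3 host bits
Binary: 11111111111111111111111111111000
Mask: 255.255.255.248


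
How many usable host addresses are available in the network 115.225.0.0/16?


Host bits = 32 - 16 = 16
Total addresses = 2^16 = 65536
Usable = total - 2 (network and broadcast)
Usable hosts: 65534


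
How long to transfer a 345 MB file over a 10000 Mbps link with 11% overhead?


Effective throughput = 10000 * (1 - 11/100) = 8900 Mbps
File size in Mb = 345 * 8 = 2760 Mb
Time = 2760 / 8900
Time = 0.3101 seconds


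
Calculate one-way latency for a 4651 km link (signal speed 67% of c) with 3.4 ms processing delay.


Speed = 0.67 * 3e5 km/s = 201000 km/s
Propagation delay = 4651 / 201000 = 0.0231 s = 23.1393 ms
Processing delay = 3.4 ms
Total one-way latency = 26.5393 ms
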